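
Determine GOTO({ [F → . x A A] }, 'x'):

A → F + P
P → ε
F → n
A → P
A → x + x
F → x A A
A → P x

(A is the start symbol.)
GOTO(I, 'x') = CLOSURE({ [A → αX.β] : [A → α.Xβ] ∈ I, X = 'x' })

Items with dot before 'x', with the dot advanced:
  [F → . x A A] → [F → x . A A]
Closure of the advanced items:
  [F → x . A A] has the dot before A: add [A → . F + P], [A → . P], [A → . x + x], [A → . P x]
  [A → . F + P] has the dot before F: add [F → . n], [F → . x A A]
  [A → . P] has the dot before P: add [P → .]

GOTO = { [A → . F + P], [A → . P x], [A → . P], [A → . x + x], [F → . n], [F → . x A A], [F → x . A A], [P → .] }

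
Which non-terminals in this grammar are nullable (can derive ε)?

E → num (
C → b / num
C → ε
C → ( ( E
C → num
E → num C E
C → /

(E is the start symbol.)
{ 'C' }

A non-terminal is nullable if it can derive ε (the empty string): either it has an ε-production, or it has a production whose right-hand side consists entirely of nullable non-terminals.

ε-productions: C → ε
So C is immediately nullable.
No further non-terminal can be added: every production for the remaining non-terminals contains a terminal or a non-nullable non-terminal.
Nullable = { 'C' }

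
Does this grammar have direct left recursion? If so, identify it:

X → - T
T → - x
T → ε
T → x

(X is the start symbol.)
No direct left recursion

X → - T: starts with '-'
T → - x: starts with '-'
T → ε: starts with ε
T → x: starts with x

No direct left recursion found.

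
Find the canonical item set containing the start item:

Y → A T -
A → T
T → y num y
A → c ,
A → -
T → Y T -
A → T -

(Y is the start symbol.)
{ [A → . -], [A → . T -], [A → . T], [A → . c ,], [T → . Y T -], [T → . y num y], [Y → . A T -], [Y' → . Y] }

First, augment the grammar with Y' → Y
I₀ = CLOSURE({ [Y' → . Y] }):
  [Y' → . Y] has the dot before Y: add [Y → . A T -]
  [Y → . A T -] has the dot before A: add [A → . T], [A → . c ,], [A → . -], [A → . T -]
  [A → . T] has the dot before T: add [T → . y num y], [T → . Y T -]
No further items can be added.

I₀ = { [A → . -], [A → . T -], [A → . T], [A → . c ,], [T → . Y T -], [T → . y num y], [Y → . A T -], [Y' → . Y] }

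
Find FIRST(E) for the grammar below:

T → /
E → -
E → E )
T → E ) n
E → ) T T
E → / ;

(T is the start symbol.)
From E → -:
  - '-' is a terminal: add '-' and stop
From E → E ):
  - E is the symbol being defined: contributes nothing new
    E is not nullable, so stop
From E → ) T T:
  - ')' is a terminal: add ')' and stop
From E → / ;:
  - '/' is a terminal: add '/' and stop

Collecting: FIRST(E) = { ')', '-', '/' }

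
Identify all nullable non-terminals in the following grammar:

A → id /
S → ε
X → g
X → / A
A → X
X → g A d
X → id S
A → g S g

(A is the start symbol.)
A non-terminal is nullable if it can derive ε (the empty string): either it has an ε-production, or it has a production whose right-hand side consists entirely of nullable non-terminals.

ε-productions: S → ε
So S is immediately nullable.
No further non-terminal can be added: every production for the remaining non-terminals contains a terminal or a non-nullable non-terminal.
Nullable = { 'S' }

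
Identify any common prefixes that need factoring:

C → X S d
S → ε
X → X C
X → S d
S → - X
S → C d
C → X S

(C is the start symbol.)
Yes, C has productions with common prefix 'X S'

Left-factoring is needed when two productions for the same non-terminal
share a common prefix on the right-hand side.

Productions for C:
  C → X S d
  C → X S
Productions for S:
  S → ε
  S → - X
  S → C d
Productions for X:
  X → X C
  X → S d

Found common prefix 'X S' in productions for C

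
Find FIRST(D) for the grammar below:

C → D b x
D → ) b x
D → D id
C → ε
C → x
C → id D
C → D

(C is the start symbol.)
{ ')' }

To compute FIRST(D), examine every production with D on the left-hand side, reading each right-hand side left to right until a non-nullable symbol is reached.

From D → ) b x:
  - ')' is a terminal: add ')' and stop
From D → D id:
  - D is the symbol being defined: contributes nothing new
    D is not nullable, so stop

Collecting: FIRST(D) = { ')' }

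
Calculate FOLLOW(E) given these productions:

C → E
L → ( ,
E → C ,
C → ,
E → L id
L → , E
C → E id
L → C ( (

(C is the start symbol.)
{ $, '(', ',', 'id' }

In C → E: E is at the end, add FOLLOW(C)
In L → , E: E is at the end, add FOLLOW(L)
In C → E id: E is followed by id, add FIRST(id) \ {ε} = { 'id' }

The FOLLOW sets referred to above (computed the same way, to a fixed point):
  FOLLOW(C) = { $, '(', ',' }
  FOLLOW(L) = { 'id' }

Taking the union: FOLLOW(E) = { $, '(', ',', 'id' }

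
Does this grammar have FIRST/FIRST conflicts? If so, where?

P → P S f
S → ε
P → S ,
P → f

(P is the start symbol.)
FIRST sets of the non-terminals at (or reachable through a nullable prefix from) the front of some alternative:
  FIRST(P) = { ',', 'f' }
  FIRST(S) = { ε }

Productions for P:
  P → P S f: FIRST = { ',', 'f' }
  P → S ,: FIRST = { ',' }
  P → f: FIRST = { 'f' }
S has only one production, so no FIRST/FIRST conflict is possible there.

Conflict for P: P → P S f and P → S ,
  Overlap: { ',' }
Conflict for P: P → P S f and P → f
  Overlap: { 'f' }

Answer: Yes. P → P S f / P → S ',' on { ',' }; P → P S f / P → f on { 'f' }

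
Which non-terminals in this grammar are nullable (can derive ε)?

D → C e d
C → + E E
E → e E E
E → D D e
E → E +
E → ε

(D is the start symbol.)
ε-productions: E → ε
So E is immediately nullable.
No further non-terminal can be added: every production for the remaining non-terminals contains a terminal or a non-nullable non-terminal.
Nullable = { 'E' }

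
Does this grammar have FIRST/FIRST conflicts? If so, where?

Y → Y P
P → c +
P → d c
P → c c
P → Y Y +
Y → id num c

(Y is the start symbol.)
Yes. Y → Y P / Y → id num c on { 'id' }; P → c '+' / P → c c on { 'c' }

A FIRST/FIRST conflict occurs when two productions N → α and N → β for the same non-terminal have FIRST(α) ∩ FIRST(β) ≠ ∅ (with ε ∈ FIRST of a nullable right-hand side, so two nullable alternatives also conflict).

FIRST sets of the non-terminals at (or reachable through a nullable prefix from) the front of some alternative:
  FIRST(Y) = { 'id' }

Productions for Y:
  Y → Y P: FIRST = { 'id' }
  Y → id num c: FIRST = { 'id' }
Productions for P:
  P → c +: FIRST = { 'c' }
  P → d c: FIRST = { 'd' }
  P → c c: FIRST = { 'c' }
  P → Y Y +: FIRST = { 'id' }

Conflict for Y: Y → Y P and Y → id num c
  Overlap: { 'id' }
Conflict for P: P → c + and P → c c
  Overlap: { 'c' }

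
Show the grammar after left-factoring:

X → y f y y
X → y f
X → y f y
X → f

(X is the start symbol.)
Left-factoring transforms A → αβ₁ | αβ₂ into A → αA' and A' → β₁ | β₂
(α is the longest common prefix among the alternatives). Repeat until
no nonterminal has two alternatives with a common prefix.

Round 1: X has alternatives sharing prefix 'y f'. Introduce X': X → y f X'
  Add: X' → y y
  Add: X' → ε
  Add: X' → y

Round 2: X' has alternatives sharing prefix 'y'. Introduce X'': X' → y X''
  Add: X'' → y
  Add: X'' → ε

No remaining common prefixes — done.

Resulting grammar:
X → y f X'
X' → y X''
X'' → y
X'' → ε
X' → ε
X → f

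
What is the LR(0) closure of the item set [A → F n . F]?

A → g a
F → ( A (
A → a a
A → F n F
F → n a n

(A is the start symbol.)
{ [A → F n . F], [F → . ( A (], [F → . n a n] }

To compute CLOSURE, for each item [A → α.Bβ] where B is a non-terminal, add [B → .γ] for all productions B → γ; repeat for the newly added items until nothing changes.

Start with: [A → F n . F]
  [A → F n . F] has the dot before F: add [F → . ( A (], [F → . n a n]
No further items can be added.

CLOSURE = { [A → F n . F], [F → . ( A (], [F → . n a n] }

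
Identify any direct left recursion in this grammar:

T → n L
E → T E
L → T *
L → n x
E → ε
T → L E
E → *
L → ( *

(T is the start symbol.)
No direct left recursion

Direct left recursion occurs when N → N α for some non-terminal N (the right-hand side begins with the left-hand side itself).

T → n L: starts with n
E → T E: starts with T
L → T *: starts with T
L → n x: starts with n
E → ε: starts with ε
T → L E: starts with L
E → *: starts with '*'
L → ( *: starts with '('

No direct left recursion found.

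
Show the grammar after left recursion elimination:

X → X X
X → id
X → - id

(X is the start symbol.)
X is directly left-recursive. The standard transformation for
  A → A α₁ | ... | A α_m | β₁ | ... | β_n
is
  A  → β₁ A' | ... | β_n A'
  A' → α₁ A' | ... | α_m A' | ε

X → id becomes X → id X'
X → - id becomes X → - id X'
X → X X becomes X' → X X'
Add X' → ε

Resulting grammar:
X → id X'
X → - id X'
X' → X X'
X' → ε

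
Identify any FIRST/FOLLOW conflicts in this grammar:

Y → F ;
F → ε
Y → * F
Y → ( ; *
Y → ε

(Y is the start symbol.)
A FIRST/FOLLOW conflict occurs when a non-terminal N has a nullable alternative N → β (β ⇒* ε) and another alternative N → α with FIRST(α) ∩ FOLLOW(N) ≠ ∅: on such a lookahead the parser cannot decide between expanding α and letting N vanish via β.

Nullable non-terminals: F, Y.
FIRST sets used below: FIRST(F) = { ε }
F has a nullable alternative but only one production, so nothing to check.

Y: nullable alternative(s) Y → ε; FOLLOW(Y) = { $ }
  Y → F ;: FIRST \ {ε} = { ';' } — disjoint from FOLLOW(Y)
  Y → * F: FIRST \ {ε} = { '*' } — disjoint from FOLLOW(Y)
  Y → ( ; *: FIRST \ {ε} = { '(' } — disjoint from FOLLOW(Y)
  Y → ε: FIRST \ {ε} = { } — this is the only nullable alternative, skip

No FIRST/FOLLOW conflicts found.

Answer: No FIRST/FOLLOW conflicts.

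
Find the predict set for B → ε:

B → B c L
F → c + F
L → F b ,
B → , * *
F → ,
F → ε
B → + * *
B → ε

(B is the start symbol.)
{ $, 'c' }

PREDICT(B → ε) = (FIRST(RHS) \ {ε}) ∪ (FOLLOW(B) if ε ∈ FIRST(RHS), i.e. RHS ⇒* ε)
The right-hand side is ε (FIRST(ε) = { ε }), so the predict set is FOLLOW(B) = { $, 'c' }
PREDICT(B → ε) = { $, 'c' }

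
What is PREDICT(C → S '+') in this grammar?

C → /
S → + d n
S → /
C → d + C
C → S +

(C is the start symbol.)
{ '+', '/' }

PREDICT(C → S '+') = (FIRST(RHS) \ {ε}) ∪ (FOLLOW(C) if ε ∈ FIRST(RHS), i.e. RHS ⇒* ε)
FIRST(S) = { '+', '/' }
FIRST(S '+') = { '+', '/' }
ε ∉ FIRST(S '+'), so FOLLOW(C) is not added.
PREDICT(C → S '+') = { '+', '/' }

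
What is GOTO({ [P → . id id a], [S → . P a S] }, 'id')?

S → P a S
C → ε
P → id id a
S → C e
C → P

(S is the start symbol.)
{ [P → id . id a] }

GOTO(I, 'id') = CLOSURE({ [A → αX.β] : [A → α.Xβ] ∈ I, X = 'id' })

Items with dot before 'id', with the dot advanced:
  [P → . id id a] → [P → id . id a]
Closure adds nothing (no advanced item has the dot before a non-terminal).

GOTO = { [P → id . id a] }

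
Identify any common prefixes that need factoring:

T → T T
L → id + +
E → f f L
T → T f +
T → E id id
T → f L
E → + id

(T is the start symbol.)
Left-factoring is needed when two productions for the same non-terminal
share a common prefix on the right-hand side.

Productions for T:
  T → T T
  T → T f +
  T → E id id
  T → f L
Productions for E:
  E → f f L
  E → + id

Found common prefix 'T' in productions for T

Answer: Yes, T has productions with common prefix 'T'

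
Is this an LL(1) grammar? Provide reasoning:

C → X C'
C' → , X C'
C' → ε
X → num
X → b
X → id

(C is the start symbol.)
Yes, the grammar is LL(1).

A grammar is LL(1) if for each non-terminal N with multiple productions, the predict sets of those productions are pairwise disjoint, where PREDICT(N → α) = (FIRST(α) \ {ε}) ∪ (FOLLOW(N) if α ⇒* ε).

Relevant sets:
  FOLLOW(C') = { $ }

For C':
  PREDICT(C' → ',' X C') = { ',' }
  PREDICT(C' → ε) = { $ }
For X:
  PREDICT(X → num) = { 'num' }
  PREDICT(X → b) = { 'b' }
  PREDICT(X → id) = { 'id' }
C has a single production, so nothing to check there.

All predict sets are disjoint. The grammar IS LL(1).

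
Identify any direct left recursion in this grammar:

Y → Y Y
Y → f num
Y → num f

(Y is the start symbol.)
Yes, Y is left-recursive

Y → Y Y: LEFT RECURSIVE (starts with Y)
Y → f num: starts with f
Y → num f: starts with num

The grammar has direct left recursion on: Y.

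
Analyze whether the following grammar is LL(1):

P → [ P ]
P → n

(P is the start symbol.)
For P:
  PREDICT(P → '[' P ']') = { '[' }
  PREDICT(P → n) = { 'n' }

All predict sets are disjoint. The grammar IS LL(1).

Answer: Yes, the grammar is LL(1).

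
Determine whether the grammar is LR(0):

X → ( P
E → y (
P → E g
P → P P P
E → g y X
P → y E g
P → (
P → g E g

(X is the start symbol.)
Augment with X' → X and build the canonical LR(0) collection (I0 = CLOSURE({[X' → . X]}), then GOTO on every symbol after a dot until no new states appear). It has 22 states:
  I0: { [X → . ( P], [X' → . X] }  — shift
  I1: { [E → . g y X], [E → . y (], [P → . (], [P → . E g], [P → . P P P], [P → . g E g], [P → . y E g], [X → ( . P] }  — shift
  I2: { [X' → X .] }  — accept
  I3: { [P → ( .] }  — reduce
  I4: { [P → E . g] }  — shift
  I5: { [E → . g y X], [E → . y (], [P → . (], [P → . E g], [P → . P P P], [P → . g E g], [P → . y E g], [P → P . P P], [X → ( P .] }  — shift, reduce
  I6: { [E → . g y X], [E → . y (], [E → g . y X], [P → g . E g] }  — shift
  I7: { [E → . g y X], [E → . y (], [E → y . (], [P → y . E g] }  — shift
  I8: { [E → y ( .] }  — reduce
  I9: { [P → y E . g] }  — shift
  I10: { [E → g . y X] }  — shift
  I11: { [E → y . (] }  — shift
  I12: { [E → g y . X], [X → . ( P] }  — shift
  I13: { [E → g y X .] }  — reduce
  I14: { [P → y E g .] }  — reduce
  I15: { [P → g E . g] }  — shift
  I16: { [E → g y . X], [E → y . (], [X → . ( P] }  — shift
  I17: { [E → . g y X], [E → . y (], [E → y ( .], [P → . (], [P → . E g], [P → . P P P], [P → . g E g], [P → . y E g], [X → ( . P] }  — shift, reduce
  I18: { [P → g E g .] }  — reduce
  I19: { [E → . g y X], [E → . y (], [P → . (], [P → . E g], [P → . P P P], [P → . g E g], [P → . y E g], [P → P . P P], [P → P P . P] }  — shift
  I20: { [E → . g y X], [E → . y (], [P → . (], [P → . E g], [P → . P P P], [P → . g E g], [P → . y E g], [P → P . P P], [P → P P . P], [P → P P P .] }  — shift, reduce
  I21: { [P → E g .] }  — reduce

Conflict in state I5:
  Shift-reduce conflict between [X → ( P .] and [E → . g y X]
So the grammar is NOT LR(0).

Answer: No. Shift-reduce conflict between [X → ( P .] and [E → . g y X]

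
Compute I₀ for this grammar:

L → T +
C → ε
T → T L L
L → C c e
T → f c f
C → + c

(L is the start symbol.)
{ [C → . + c], [C → .], [L → . C c e], [L → . T +], [L' → . L], [T → . T L L], [T → . f c f] }

First, augment the grammar with L' → L
I₀ = CLOSURE({ [L' → . L] }):
  [L' → . L] has the dot before L: add [L → . T +], [L → . C c e]
  [L → . T +] has the dot before T: add [T → . T L L], [T → . f c f]
  [L → . C c e] has the dot before C: add [C → .], [C → . + c]
No further items can be added.

I₀ = { [C → . + c], [C → .], [L → . C c e], [L → . T +], [L' → . L], [T → . T L L], [T → . f c f] }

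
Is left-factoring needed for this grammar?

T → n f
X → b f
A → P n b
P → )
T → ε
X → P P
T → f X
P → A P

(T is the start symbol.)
No, left-factoring is not needed

Left-factoring is needed when two productions for the same non-terminal
share a common prefix on the right-hand side.

Productions for T:
  T → n f
  T → ε
  T → f X
Productions for X:
  X → b f
  X → P P
Productions for P:
  P → )
  P → A P

No common prefixes found.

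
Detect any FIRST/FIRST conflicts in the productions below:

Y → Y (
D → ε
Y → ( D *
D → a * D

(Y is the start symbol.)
FIRST sets of the non-terminals at (or reachable through a nullable prefix from) the front of some alternative:
  FIRST(Y) = { '(' }

Productions for Y:
  Y → Y (: FIRST = { '(' }
  Y → ( D *: FIRST = { '(' }
Productions for D:
  D → ε: FIRST = { ε }
  D → a * D: FIRST = { 'a' }

Conflict for Y: Y → Y ( and Y → ( D *
  Overlap: { '(' }

Answer: Yes. Y → Y '(' / Y → '(' D '*' on { '(' }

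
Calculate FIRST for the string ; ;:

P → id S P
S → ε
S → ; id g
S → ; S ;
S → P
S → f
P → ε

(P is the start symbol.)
{ ';' }

To compute FIRST(; ;), process the symbols left to right:
Symbol ; is a terminal. Add ';' and stop.
FIRST(; ;) = { ';' }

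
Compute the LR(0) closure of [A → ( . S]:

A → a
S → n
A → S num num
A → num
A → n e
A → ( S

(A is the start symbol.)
{ [A → ( . S], [S → . n] }

Start with: [A → ( . S]
  [A → ( . S] has the dot before S: add [S → . n]
No further items can be added.

CLOSURE = { [A → ( . S], [S → . n] }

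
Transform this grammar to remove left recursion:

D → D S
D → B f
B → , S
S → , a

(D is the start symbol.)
D → B f D'
D' → S D'
D' → ε
B → , S
S → , a

D is directly left-recursive. The standard transformation for
  A → A α₁ | ... | A α_m | β₁ | ... | β_n
is
  A  → β₁ A' | ... | β_n A'
  A' → α₁ A' | ... | α_m A' | ε

D → B f becomes D → B f D'
D → D S becomes D' → S D'
Add D' → ε

Productions for other non-terminals are unchanged:
  B → , S
  S → , a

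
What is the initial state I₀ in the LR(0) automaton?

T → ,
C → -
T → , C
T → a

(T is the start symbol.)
First, augment the grammar with T' → T
I₀ = CLOSURE({ [T' → . T] }):
  [T' → . T] has the dot before T: add [T → . ,], [T → . , C], [T → . a]
No further items can be added.

I₀ = { [T → . , C], [T → . ,], [T → . a], [T' → . T] }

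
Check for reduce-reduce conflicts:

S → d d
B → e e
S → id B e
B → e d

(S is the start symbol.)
No reduce-reduce conflicts

Augment with S' → S and build the canonical LR(0) collection (I0 = CLOSURE({[S' → . S]}), then GOTO on every symbol after a dot until no new states appear). It has 10 states:
  I0: { [S → . d d], [S → . id B e], [S' → . S] }  — shift
  I1: { [S' → S .] }  — accept
  I2: { [S → d . d] }  — shift
  I3: { [B → . e d], [B → . e e], [S → id . B e] }  — shift
  I4: { [S → id B . e] }  — shift
  I5: { [B → e . d], [B → e . e] }  — shift
  I6: { [B → e d .] }  — reduce
  I7: { [B → e e .] }  — reduce
  I8: { [S → id B e .] }  — reduce
  I9: { [S → d d .] }  — reduce

No state contains more than one complete item.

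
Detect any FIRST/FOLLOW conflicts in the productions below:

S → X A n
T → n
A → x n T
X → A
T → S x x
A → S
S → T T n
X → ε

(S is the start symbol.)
Nullable non-terminals: X.
FIRST sets used below: FIRST(A) = { 'n', 'x' }

X: nullable alternative(s) X → ε; FOLLOW(X) = { 'n', 'x' }
  X → A: FIRST \ {ε} = { 'n', 'x' } — overlaps FOLLOW(X) on { 'n', 'x' }: CONFLICT
  X → ε: FIRST \ {ε} = { } — this is the only nullable alternative, skip

A, S, T have no nullable alternative, so no FIRST/FOLLOW check is needed there.

So the grammar has 1 FIRST/FOLLOW conflict (marked CONFLICT above).

Answer: Yes. X → A with FOLLOW(X) on { 'n', 'x' }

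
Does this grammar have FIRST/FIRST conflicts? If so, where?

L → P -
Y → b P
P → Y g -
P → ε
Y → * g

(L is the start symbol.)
A FIRST/FIRST conflict occurs when two productions N → α and N → β for the same non-terminal have FIRST(α) ∩ FIRST(β) ≠ ∅ (with ε ∈ FIRST of a nullable right-hand side, so two nullable alternatives also conflict).

FIRST sets of the non-terminals at (or reachable through a nullable prefix from) the front of some alternative:
  FIRST(Y) = { '*', 'b' }

Productions for Y:
  Y → b P: FIRST = { 'b' }
  Y → * g: FIRST = { '*' }
Productions for P:
  P → Y g -: FIRST = { '*', 'b' }
  P → ε: FIRST = { ε }
L has only one production, so no FIRST/FIRST conflict is possible there.

All alternatives of each non-terminal have pairwise disjoint FIRST sets.

Answer: No FIRST/FIRST conflicts.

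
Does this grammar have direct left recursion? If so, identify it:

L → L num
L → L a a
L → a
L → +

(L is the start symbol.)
L → L num: LEFT RECURSIVE (starts with L)
L → L a a: LEFT RECURSIVE (starts with L)
L → a: starts with a
L → +: starts with '+'

The grammar has direct left recursion on: L.

Answer: Yes, L is left-recursive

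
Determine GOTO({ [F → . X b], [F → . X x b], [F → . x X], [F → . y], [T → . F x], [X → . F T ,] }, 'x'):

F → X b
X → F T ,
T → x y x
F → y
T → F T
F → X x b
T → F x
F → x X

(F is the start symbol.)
GOTO(I, 'x') = CLOSURE({ [A → αX.β] : [A → α.Xβ] ∈ I, X = 'x' })

Items with dot before 'x', with the dot advanced:
  [F → . x X] → [F → x . X]
Closure of the advanced items:
  [F → x . X] has the dot before X: add [X → . F T ,]
  [X → . F T ,] has the dot before F: add [F → . X b], [F → . y], [F → . X x b], [F → . x X]

GOTO = { [F → . X b], [F → . X x b], [F → . x X], [F → . y], [F → x . X], [X → . F T ,] }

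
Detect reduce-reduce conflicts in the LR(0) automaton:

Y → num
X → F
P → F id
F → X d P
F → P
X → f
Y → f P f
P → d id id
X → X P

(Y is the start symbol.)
A reduce-reduce conflict occurs when an LR(0) state has two complete items [A → α .] and [B → β .] — both call for a reduction, and with no lookahead the parser cannot choose between them.

Augment with Y' → Y and build the canonical LR(0) collection (I0 = CLOSURE({[Y' → . Y]}), then GOTO on every symbol after a dot until no new states appear). It has 16 states:
  I0: { [Y → . f P f], [Y → . num], [Y' → . Y] }  — shift
  I1: { [Y' → Y .] }  — accept
  I2: { [F → . P], [F → . X d P], [P → . F id], [P → . d id id], [X → . F], [X → . X P], [X → . f], [Y → f . P f] }  — shift
  I3: { [Y → num .] }  — reduce
  I4: { [P → F . id], [X → F .] }  — shift, reduce
  I5: { [F → P .], [Y → f P . f] }  — shift, reduce
  I6: { [F → . P], [F → . X d P], [F → X . d P], [P → . F id], [P → . d id id], [X → . F], [X → . X P], [X → . f], [X → X . P] }  — shift
  I7: { [P → d . id id] }  — shift
  I8: { [X → f .] }  — reduce
  I9: { [P → d id . id] }  — shift
  I10: { [P → d id id .] }  — reduce
  I11: { [F → P .], [X → X P .] }  — 2 reduces
  I12: { [F → . P], [F → . X d P], [F → X d . P], [P → . F id], [P → . d id id], [P → d . id id], [X → . F], [X → . X P], [X → . f] }  — shift
  I13: { [F → P .], [F → X d P .] }  — 2 reduces
  I14: { [Y → f P f .] }  — reduce
  I15: { [P → F id .] }  — reduce

I11 contains complete items [F → P .], [X → X P .] — reduce-reduce conflict.
I13 contains complete items [F → P .], [F → X d P .] — reduce-reduce conflict.

Answer: Yes — I11: [F → P .] vs [X → X P .]; I13: [F → P .] vs [F → X d P .]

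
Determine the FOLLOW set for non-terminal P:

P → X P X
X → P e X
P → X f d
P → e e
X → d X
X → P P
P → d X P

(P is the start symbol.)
To compute FOLLOW(P), find every occurrence of P on a right-hand side N → α P β: add FIRST(β) \ {ε}, and if β is empty or nullable also add FOLLOW(N). Iterate to a fixed point.

P is the start symbol, so $ ∈ FOLLOW(P).
In P → X P X: P is followed by X, add FIRST(X) \ {ε} = { 'd', 'e' }
In X → P e X: P is followed by e X, add FIRST(e X) \ {ε} = { 'e' }
In X → P P: P is followed by P, add FIRST(P) \ {ε} = { 'd', 'e' }
In X → P P: P is at the end, add FOLLOW(X)
In P → d X P: P is at the end; this adds FOLLOW(P) to itself — nothing new

The FOLLOW sets referred to above (computed the same way, to a fixed point):
  FOLLOW(X) = { $, 'd', 'e', 'f' }

Taking the union: FOLLOW(P) = { $, 'd', 'e', 'f' }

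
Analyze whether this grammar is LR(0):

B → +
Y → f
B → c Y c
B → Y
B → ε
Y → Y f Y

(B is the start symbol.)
No. Shift-reduce conflict between [B → .] and [B → . +]

A grammar is LR(0) if no state in the canonical LR(0) collection has:
  - both a shift item (dot before a terminal) and a complete item (shift-reduce conflict), or
  - two or more complete items (reduce-reduce conflict; the accept item [B' → B .] counts as a complete item here).

Augment with B' → B and build the canonical LR(0) collection (I0 = CLOSURE({[B' → . B]}), then GOTO on every symbol after a dot until no new states appear). It has 10 states:
  I0: { [B → . +], [B → . Y], [B → . c Y c], [B → .], [B' → . B], [Y → . Y f Y], [Y → . f] }  — shift, reduce
  I1: { [B → + .] }  — reduce
  I2: { [B' → B .] }  — accept
  I3: { [B → Y .], [Y → Y . f Y] }  — shift, reduce
  I4: { [B → c . Y c], [Y → . Y f Y], [Y → . f] }  — shift
  I5: { [Y → f .] }  — reduce
  I6: { [B → c Y . c], [Y → Y . f Y] }  — shift
  I7: { [B → c Y c .] }  — reduce
  I8: { [Y → . Y f Y], [Y → . f], [Y → Y f . Y] }  — shift
  I9: { [Y → Y . f Y], [Y → Y f Y .] }  — shift, reduce

Conflict in state I0:
  Shift-reduce conflict between [B → .] and [B → . +]
So the grammar is NOT LR(0).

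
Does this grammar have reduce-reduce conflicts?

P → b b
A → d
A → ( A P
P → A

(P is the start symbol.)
No reduce-reduce conflicts

A reduce-reduce conflict occurs when an LR(0) state has two complete items [A → α .] and [B → β .] — both call for a reduction, and with no lookahead the parser cannot choose between them.

Augment with P' → P and build the canonical LR(0) collection (I0 = CLOSURE({[P' → . P]}), then GOTO on every symbol after a dot until no new states appear). It has 9 states:
  I0: { [A → . ( A P], [A → . d], [P → . A], [P → . b b], [P' → . P] }  — shift
  I1: { [A → ( . A P], [A → . ( A P], [A → . d] }  — shift
  I2: { [P → A .] }  — reduce
  I3: { [P' → P .] }  — accept
  I4: { [P → b . b] }  — shift
  I5: { [A → d .] }  — reduce
  I6: { [P → b b .] }  — reduce
  I7: { [A → ( A . P], [A → . ( A P], [A → . d], [P → . A], [P → . b b] }  — shift
  I8: { [A → ( A P .] }  — reduce

No state contains more than one complete item.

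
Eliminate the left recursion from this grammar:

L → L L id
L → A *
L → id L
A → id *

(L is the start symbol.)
L → A * L'
L → id L L'
L' → L id L'
L' → ε
A → id *

L is directly left-recursive. The standard transformation for
  A → A α₁ | ... | A α_m | β₁ | ... | β_n
is
  A  → β₁ A' | ... | β_n A'
  A' → α₁ A' | ... | α_m A' | ε

L → A * becomes L → A * L'
L → id L becomes L → id L L'
L → L L id becomes L' → L id L'
Add L' → ε

Productions for other non-terminals are unchanged:
  A → id *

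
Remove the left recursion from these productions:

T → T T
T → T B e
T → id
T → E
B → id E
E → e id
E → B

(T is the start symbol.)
T → id T'
T → E T'
T' → T T'
T' → B e T'
T' → ε
B → id E
E → e id
E → B

T is directly left-recursive. The standard transformation for
  A → A α₁ | ... | A α_m | β₁ | ... | β_n
is
  A  → β₁ A' | ... | β_n A'
  A' → α₁ A' | ... | α_m A' | ε

T → id becomes T → id T'
T → E becomes T → E T'
T → T T becomes T' → T T'
T → T B e becomes T' → B e T'
Add T' → ε

Productions for other non-terminals are unchanged:
  B → id E
  E → e id
  E → B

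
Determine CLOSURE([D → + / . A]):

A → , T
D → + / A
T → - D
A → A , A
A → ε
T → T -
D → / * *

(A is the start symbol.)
Start with: [D → + / . A]
  [D → + / . A] has the dot before A: add [A → . , T], [A → . A , A], [A → .]
No further items can be added.

CLOSURE = { [A → . , T], [A → . A , A], [A → .], [D → + / . A] }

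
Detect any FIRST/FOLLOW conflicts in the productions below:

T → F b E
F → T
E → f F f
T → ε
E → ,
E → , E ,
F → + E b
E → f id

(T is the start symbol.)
Yes. T → F b E with FOLLOW(T) on { 'b' }

A FIRST/FOLLOW conflict occurs when a non-terminal N has a nullable alternative N → β (β ⇒* ε) and another alternative N → α with FIRST(α) ∩ FOLLOW(N) ≠ ∅: on such a lookahead the parser cannot decide between expanding α and letting N vanish via β.

Nullable non-terminals: F, T.
FIRST sets used below: FIRST(T) = { '+', 'b', ε }, FIRST(F) = { '+', 'b', ε }

F: nullable alternative(s) F → T; FOLLOW(F) = { 'b', 'f' }
  F → T: FIRST \ {ε} = { '+', 'b' } — this is the only nullable alternative, skip
  F → + E b: FIRST \ {ε} = { '+' } — disjoint from FOLLOW(F)

T: nullable alternative(s) T → ε; FOLLOW(T) = { $, 'b', 'f' }
  T → F b E: FIRST \ {ε} = { '+', 'b' } — overlaps FOLLOW(T) on { 'b' }: CONFLICT
  T → ε: FIRST \ {ε} = { } — this is the only nullable alternative, skip

E has no nullable alternative, so no FIRST/FOLLOW check is needed there.

So the grammar has 1 FIRST/FOLLOW conflict (marked CONFLICT above).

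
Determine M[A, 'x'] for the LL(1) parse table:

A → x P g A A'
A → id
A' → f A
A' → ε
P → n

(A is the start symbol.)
To find M[A, 'x'], we find productions for A where 'x' is in the predict set (PREDICT(N → α) = (FIRST(α) \ {ε}) ∪ (FOLLOW(N) if α ⇒* ε)).

A → x P g A A': PREDICT = { 'x' }
  'x' is in predict set, so this production goes in M[A, 'x']
A → id: PREDICT = { 'id' }

M[A, 'x'] = A → x P g A A'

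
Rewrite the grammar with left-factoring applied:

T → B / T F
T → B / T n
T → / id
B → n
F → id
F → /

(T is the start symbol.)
Left-factoring transforms A → αβ₁ | αβ₂ into A → αA' and A' → β₁ | β₂
(α is the longest common prefix among the alternatives). Repeat until
no nonterminal has two alternatives with a common prefix.

Round 1: T has alternatives sharing prefix 'B / T'. Introduce T': T → B / T T'
  Add: T' → F
  Add: T' → n

No remaining common prefixes — done.

Resulting grammar:
T → B / T T'
T' → F
T' → n
T → / id
B → n
F → id
F → /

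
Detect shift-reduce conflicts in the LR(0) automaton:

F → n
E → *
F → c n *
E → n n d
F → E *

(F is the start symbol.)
Yes — I5: [F → n .] vs [E → n . n d]

Augment with F' → F and build the canonical LR(0) collection (I0 = CLOSURE({[F' → . F]}), then GOTO on every symbol after a dot until no new states appear). It has 11 states:
  I0: { [E → . *], [E → . n n d], [F → . E *], [F → . c n *], [F → . n], [F' → . F] }  — shift
  I1: { [E → * .] }  — reduce
  I2: { [F → E . *] }  — shift
  I3: { [F' → F .] }  — accept
  I4: { [F → c . n *] }  — shift
  I5: { [E → n . n d], [F → n .] }  — shift, reduce
  I6: { [E → n n . d] }  — shift
  I7: { [E → n n d .] }  — reduce
  I8: { [F → c n . *] }  — shift
  I9: { [F → c n * .] }  — reduce
  I10: { [F → E * .] }  — reduce

I5 contains reduce item [F → n .] and shift item [E → n . n d] — shift-reduce conflict.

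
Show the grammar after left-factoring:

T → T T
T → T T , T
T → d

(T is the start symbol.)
Left-factoring transforms A → αβ₁ | αβ₂ into A → αA' and A' → β₁ | β₂
(α is the longest common prefix among the alternatives). Repeat until
no nonterminal has two alternatives with a common prefix.

Round 1: T has alternatives sharing prefix 'T T'. Introduce T': T → T T T'
  Add: T' → ε
  Add: T' → , T

No remaining common prefixes — done.

Resulting grammar:
T → T T T'
T' → ε
T' → , T
T → d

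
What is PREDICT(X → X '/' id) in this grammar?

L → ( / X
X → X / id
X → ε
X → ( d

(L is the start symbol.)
{ '(', '/' }

PREDICT(X → X '/' id) = (FIRST(RHS) \ {ε}) ∪ (FOLLOW(X) if ε ∈ FIRST(RHS), i.e. RHS ⇒* ε)
FIRST(X) = { '(', '/', ε }
FIRST(X '/' id) = { '(', '/' }
ε ∉ FIRST(X '/' id), so FOLLOW(X) is not added.
PREDICT(X → X '/' id) = { '(', '/' }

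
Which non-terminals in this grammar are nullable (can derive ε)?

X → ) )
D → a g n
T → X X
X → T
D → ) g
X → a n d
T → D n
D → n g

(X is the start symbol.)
None

There are no ε-productions, so no non-terminal can derive ε.
No non-terminals are nullable.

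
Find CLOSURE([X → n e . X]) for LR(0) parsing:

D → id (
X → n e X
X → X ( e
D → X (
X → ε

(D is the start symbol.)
To compute CLOSURE, for each item [A → α.Bβ] where B is a non-terminal, add [B → .γ] for all productions B → γ; repeat for the newly added items until nothing changes.

Start with: [X → n e . X]
  [X → n e . X] has the dot before X: add [X → . n e X], [X → . X ( e], [X → .]
No further items can be added.

CLOSURE = { [X → . X ( e], [X → . n e X], [X → .], [X → n e . X] }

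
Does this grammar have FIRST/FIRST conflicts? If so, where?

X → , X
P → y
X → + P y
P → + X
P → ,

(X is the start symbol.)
No FIRST/FIRST conflicts.

A FIRST/FIRST conflict occurs when two productions N → α and N → β for the same non-terminal have FIRST(α) ∩ FIRST(β) ≠ ∅ (with ε ∈ FIRST of a nullable right-hand side, so two nullable alternatives also conflict).

Productions for X:
  X → , X: FIRST = { ',' }
  X → + P y: FIRST = { '+' }
Productions for P:
  P → y: FIRST = { 'y' }
  P → + X: FIRST = { '+' }
  P → ,: FIRST = { ',' }

All alternatives of each non-terminal have pairwise disjoint FIRST sets.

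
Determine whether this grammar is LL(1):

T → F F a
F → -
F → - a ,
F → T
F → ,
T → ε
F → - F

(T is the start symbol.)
A grammar is LL(1) if for each non-terminal N with multiple productions, the predict sets of those productions are pairwise disjoint, where PREDICT(N → α) = (FIRST(α) \ {ε}) ∪ (FOLLOW(N) if α ⇒* ε).

Relevant sets:
  FIRST(F) = { ',', '-', 'a', ε }
  FIRST(T) = { ',', '-', 'a', ε }
  FOLLOW(T) = { $, ',', '-', 'a' }
  FOLLOW(F) = { ',', '-', 'a' }

For T:
  PREDICT(T → F F a) = { ',', '-', 'a' }
  PREDICT(T → ε) = { $, ',', '-', 'a' }
For F:
  PREDICT(F → '-') = { '-' }
  PREDICT(F → '-' a ',') = { '-' }
  PREDICT(F → T) = { ',', '-', 'a' }
  PREDICT(F → ',') = { ',' }
  PREDICT(F → '-' F) = { '-' }

Conflict found: Predict set conflict for T: { ',', '-', 'a' }
The grammar is NOT LL(1).

Answer: No. Predict set conflict for T: { ',', '-', 'a' }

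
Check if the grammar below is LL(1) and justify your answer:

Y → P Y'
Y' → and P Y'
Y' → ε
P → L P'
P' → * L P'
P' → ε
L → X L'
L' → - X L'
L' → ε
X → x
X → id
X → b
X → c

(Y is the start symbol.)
A grammar is LL(1) if for each non-terminal N with multiple productions, the predict sets of those productions are pairwise disjoint, where PREDICT(N → α) = (FIRST(α) \ {ε}) ∪ (FOLLOW(N) if α ⇒* ε).

Relevant sets:
  FOLLOW(Y') = { $ }
  FOLLOW(P') = { $, 'and' }
  FOLLOW(L') = { $, '*', 'and' }

For Y':
  PREDICT(Y' → and P Y') = { 'and' }
  PREDICT(Y' → ε) = { $ }
For P':
  PREDICT(P' → '*' L P') = { '*' }
  PREDICT(P' → ε) = { $, 'and' }
For L':
  PREDICT(L' → '-' X L') = { '-' }
  PREDICT(L' → ε) = { $, '*', 'and' }
For X:
  PREDICT(X → x) = { 'x' }
  PREDICT(X → id) = { 'id' }
  PREDICT(X → b) = { 'b' }
  PREDICT(X → c) = { 'c' }
Y, P, L have a single production, so nothing to check there.

All predict sets are disjoint. The grammar IS LL(1).

Answer: Yes, the grammar is LL(1).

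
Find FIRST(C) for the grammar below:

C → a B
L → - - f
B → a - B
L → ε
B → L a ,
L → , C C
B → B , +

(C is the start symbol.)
{ 'a' }

To compute FIRST(C), examine every production with C on the left-hand side, reading each right-hand side left to right until a non-nullable symbol is reached.

From C → a B:
  - a is a terminal: add 'a' and stop

Collecting: FIRST(C) = { 'a' }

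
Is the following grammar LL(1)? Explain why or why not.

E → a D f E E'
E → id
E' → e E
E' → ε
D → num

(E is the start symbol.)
Relevant sets:
  FOLLOW(E') = { $, 'e' }

For E:
  PREDICT(E → a D f E E') = { 'a' }
  PREDICT(E → id) = { 'id' }
For E':
  PREDICT(E' → e E) = { 'e' }
  PREDICT(E' → ε) = { $, 'e' }
D has a single production, so nothing to check there.

Conflict found: Predict set conflict for E': { 'e' }
The grammar is NOT LL(1).

Answer: No. Predict set conflict for E': { 'e' }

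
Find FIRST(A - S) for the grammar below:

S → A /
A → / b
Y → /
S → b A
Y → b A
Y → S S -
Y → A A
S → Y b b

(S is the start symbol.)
FIRST sets of the non-terminals involved (from the grammar, by fixed-point iteration):
  FIRST(A) = { '/' }

To compute FIRST(A - S), process the symbols left to right:
Symbol A is a non-terminal. Add FIRST(A) \ {ε} = { '/' }
A is not nullable (ε ∉ FIRST(A)), so stop here.
FIRST(A - S) = { '/' }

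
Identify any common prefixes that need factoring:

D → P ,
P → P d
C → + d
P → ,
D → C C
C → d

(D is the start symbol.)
Left-factoring is needed when two productions for the same non-terminal
share a common prefix on the right-hand side.

Productions for D:
  D → P ,
  D → C C
Productions for P:
  P → P d
  P → ,
Productions for C:
  C → + d
  C → d

No common prefixes found.

Answer: No, left-factoring is not needed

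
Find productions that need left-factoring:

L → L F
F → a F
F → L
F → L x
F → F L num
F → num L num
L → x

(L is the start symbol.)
Left-factoring is needed when two productions for the same non-terminal
share a common prefix on the right-hand side.

Productions for L:
  L → L F
  L → x
Productions for F:
  F → a F
  F → L
  F → L x
  F → F L num
  F → num L num

Found common prefix 'L' in productions for F

Answer: Yes, F has productions with common prefix 'L'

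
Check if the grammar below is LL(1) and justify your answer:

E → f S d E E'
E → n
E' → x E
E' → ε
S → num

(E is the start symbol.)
No. Predict set conflict for E': { 'x' }

A grammar is LL(1) if for each non-terminal N with multiple productions, the predict sets of those productions are pairwise disjoint, where PREDICT(N → α) = (FIRST(α) \ {ε}) ∪ (FOLLOW(N) if α ⇒* ε).

Relevant sets:
  FOLLOW(E') = { $, 'x' }

For E:
  PREDICT(E → f S d E E') = { 'f' }
  PREDICT(E → n) = { 'n' }
For E':
  PREDICT(E' → x E) = { 'x' }
  PREDICT(E' → ε) = { $, 'x' }
S has a single production, so nothing to check there.

Conflict found: Predict set conflict for E': { 'x' }
The grammar is NOT LL(1).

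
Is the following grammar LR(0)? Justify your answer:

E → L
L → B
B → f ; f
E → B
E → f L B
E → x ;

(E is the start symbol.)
No. Reduce-reduce conflict: [E → B .] and [L → B .]

A grammar is LR(0) if no state in the canonical LR(0) collection has:
  - both a shift item (dot before a terminal) and a complete item (shift-reduce conflict), or
  - two or more complete items (reduce-reduce conflict; the accept item [E' → E .] counts as a complete item here).

Augment with E' → E and build the canonical LR(0) collection (I0 = CLOSURE({[E' → . E]}), then GOTO on every symbol after a dot until no new states appear). It has 13 states:
  I0: { [B → . f ; f], [E → . B], [E → . L], [E → . f L B], [E → . x ;], [E' → . E], [L → . B] }  — shift
  I1: { [E → B .], [L → B .] }  — 2 reduces
  I2: { [E' → E .] }  — accept
  I3: { [E → L .] }  — reduce
  I4: { [B → . f ; f], [B → f . ; f], [E → f . L B], [L → . B] }  — shift
  I5: { [E → x . ;] }  — shift
  I6: { [E → x ; .] }  — reduce
  I7: { [B → f ; . f] }  — shift
  I8: { [L → B .] }  — reduce
  I9: { [B → . f ; f], [E → f L . B] }  — shift
  I10: { [B → f . ; f] }  — shift
  I11: { [E → f L B .] }  — reduce
  I12: { [B → f ; f .] }  — reduce

Conflict in state I1:
  Reduce-reduce conflict: [E → B .] and [L → B .]
So the grammar is NOT LR(0).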